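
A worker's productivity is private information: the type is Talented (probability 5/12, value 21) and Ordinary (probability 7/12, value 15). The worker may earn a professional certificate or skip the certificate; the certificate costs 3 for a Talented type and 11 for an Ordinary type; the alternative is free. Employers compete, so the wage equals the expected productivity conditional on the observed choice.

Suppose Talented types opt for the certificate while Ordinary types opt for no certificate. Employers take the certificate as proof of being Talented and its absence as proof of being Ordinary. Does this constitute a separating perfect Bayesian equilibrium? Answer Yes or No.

Under these beliefs, the certificate earns wage 21 and no certificate earns wage 15.
Talented: the certificate nets 21 − 3 = 18; no certificate nets 15. Talented prefers the certificate.
Ordinary: the certificate nets 21 − 11 = 10; no certificate nets 15. Ordinary prefers no certificate.
Neither type deviates, so the separating profile is an equilibrium.

Yes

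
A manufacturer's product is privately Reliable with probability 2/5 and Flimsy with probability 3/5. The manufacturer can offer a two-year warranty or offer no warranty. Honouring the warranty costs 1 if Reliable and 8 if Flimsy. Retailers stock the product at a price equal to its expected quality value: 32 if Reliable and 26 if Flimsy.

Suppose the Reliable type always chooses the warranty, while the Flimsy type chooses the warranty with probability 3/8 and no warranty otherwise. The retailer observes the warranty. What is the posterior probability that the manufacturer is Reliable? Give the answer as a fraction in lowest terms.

P(the warranty) = (2/5)·1 + (3/5)·(3/8) = 5/8.
By Bayes' rule, P(Reliable | the warranty) = (2/5) / (5/8) = 16/25.

16/25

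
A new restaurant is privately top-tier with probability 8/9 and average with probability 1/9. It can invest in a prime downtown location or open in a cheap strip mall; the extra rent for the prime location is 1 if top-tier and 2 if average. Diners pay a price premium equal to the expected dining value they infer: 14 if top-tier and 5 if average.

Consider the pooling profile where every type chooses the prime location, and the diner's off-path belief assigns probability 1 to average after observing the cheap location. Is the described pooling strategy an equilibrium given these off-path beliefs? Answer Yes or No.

Yes

On path, the diner holds the prior and pays 8/9·14 + 1/9·5 = 13. Off path (the cheap location), believing average, it pays 5.
top-tier: the prime location nets 13 − 1 = 12; the cheap location nets 5. top-tier stays.
average: the prime location nets 13 − 2 = 11; the cheap location nets 5. average stays.
No type deviates, so pooling is sustained.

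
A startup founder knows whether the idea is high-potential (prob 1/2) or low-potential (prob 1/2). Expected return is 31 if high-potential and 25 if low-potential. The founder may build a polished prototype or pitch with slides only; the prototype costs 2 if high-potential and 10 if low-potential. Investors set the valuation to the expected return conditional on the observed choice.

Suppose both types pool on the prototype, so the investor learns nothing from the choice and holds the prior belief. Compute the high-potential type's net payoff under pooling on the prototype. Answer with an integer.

26

Pooled valuation = 1/2·31 + 1/2·25 = 28.
high-potential pays cost 2 for the prototype, so net payoff = 28 − 2 = 26.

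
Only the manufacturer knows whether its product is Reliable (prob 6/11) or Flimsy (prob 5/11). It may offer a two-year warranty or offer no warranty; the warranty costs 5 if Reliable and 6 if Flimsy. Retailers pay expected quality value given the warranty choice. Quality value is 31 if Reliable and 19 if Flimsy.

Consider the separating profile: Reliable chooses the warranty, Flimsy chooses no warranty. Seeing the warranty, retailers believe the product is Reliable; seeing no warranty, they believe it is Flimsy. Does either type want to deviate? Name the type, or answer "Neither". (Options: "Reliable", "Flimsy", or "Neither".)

The warranty pays 31; no warranty pays 19.
Reliable: assigned the warranty, nets 31 − 5 = 26; deviating to no warranty nets 19.
Flimsy: assigned no warranty, nets 19; deviating to the warranty nets 31 − 6 = 25.
The Flimsy type gains 6 by deviating.

Flimsy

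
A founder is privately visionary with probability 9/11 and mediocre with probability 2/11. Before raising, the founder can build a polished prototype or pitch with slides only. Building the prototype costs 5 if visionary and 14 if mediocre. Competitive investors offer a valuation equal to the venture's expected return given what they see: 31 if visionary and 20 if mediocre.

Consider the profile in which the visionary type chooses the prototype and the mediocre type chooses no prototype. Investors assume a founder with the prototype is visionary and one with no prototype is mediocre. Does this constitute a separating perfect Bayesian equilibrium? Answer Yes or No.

Yes

Under these beliefs, the prototype earns valuation 31 and no prototype earns valuation 20.
visionary: the prototype nets 31 − 5 = 26; no prototype nets 20. visionary prefers the prototype.
mediocre: the prototype nets 31 − 14 = 17; no prototype nets 20. mediocre prefers no prototype.
Neither type deviates, so the separating profile is an equilibrium.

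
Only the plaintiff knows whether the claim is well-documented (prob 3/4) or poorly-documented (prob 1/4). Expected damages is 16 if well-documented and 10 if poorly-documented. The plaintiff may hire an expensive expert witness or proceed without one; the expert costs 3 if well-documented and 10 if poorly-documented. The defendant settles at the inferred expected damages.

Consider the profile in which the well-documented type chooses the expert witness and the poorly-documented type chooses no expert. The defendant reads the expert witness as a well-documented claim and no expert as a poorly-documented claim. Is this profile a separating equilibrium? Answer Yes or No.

Yes

Under these beliefs, the expert witness earns settlement 16 and no expert earns settlement 10.
well-documented: the expert witness nets 16 − 3 = 13; no expert nets 10. well-documented prefers the expert witness.
poorly-documented: the expert witness nets 16 − 10 = 6; no expert nets 10. poorly-documented prefers no expert.
Neither type deviates, so the separating profile is an equilibrium.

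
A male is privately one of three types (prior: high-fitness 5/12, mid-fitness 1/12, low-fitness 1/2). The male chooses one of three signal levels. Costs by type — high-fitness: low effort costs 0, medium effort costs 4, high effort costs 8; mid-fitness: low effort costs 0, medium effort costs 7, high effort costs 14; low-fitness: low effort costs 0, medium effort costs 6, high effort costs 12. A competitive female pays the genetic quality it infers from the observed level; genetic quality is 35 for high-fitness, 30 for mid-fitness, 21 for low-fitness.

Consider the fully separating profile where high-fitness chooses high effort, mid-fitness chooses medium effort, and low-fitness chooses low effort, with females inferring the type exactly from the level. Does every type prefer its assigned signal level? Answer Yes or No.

No

Separating mating payoffs: high effort → 35, medium effort → 30, low effort → 21.
high-fitness (assigned high effort): low effort: 21 − 0 = 21; medium effort: 30 − 4 = 26; high effort: 35 − 8 = 27. high-fitness stays.
mid-fitness (assigned medium effort): low effort: 21 − 0 = 21; medium effort: 30 − 7 = 23; high effort: 35 − 14 = 21. mid-fitness stays.
low-fitness (assigned low effort): low effort: 21 − 0 = 21; medium effort: 30 − 6 = 24; high effort: 35 − 12 = 23. low-fitness prefers medium effort.
At least one type deviates; the separating profile fails.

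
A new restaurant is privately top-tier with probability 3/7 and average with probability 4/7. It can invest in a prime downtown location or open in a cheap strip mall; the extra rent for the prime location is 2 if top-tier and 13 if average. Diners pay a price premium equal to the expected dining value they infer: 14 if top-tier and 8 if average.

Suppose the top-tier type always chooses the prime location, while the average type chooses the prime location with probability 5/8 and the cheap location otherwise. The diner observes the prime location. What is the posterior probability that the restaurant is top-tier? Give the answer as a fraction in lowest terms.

6/11

P(the prime location) = (3/7)·1 + (4/7)·(5/8) = 11/14.
By Bayes' rule, P(top-tier | the prime location) = (3/7) / (11/14) = 6/11.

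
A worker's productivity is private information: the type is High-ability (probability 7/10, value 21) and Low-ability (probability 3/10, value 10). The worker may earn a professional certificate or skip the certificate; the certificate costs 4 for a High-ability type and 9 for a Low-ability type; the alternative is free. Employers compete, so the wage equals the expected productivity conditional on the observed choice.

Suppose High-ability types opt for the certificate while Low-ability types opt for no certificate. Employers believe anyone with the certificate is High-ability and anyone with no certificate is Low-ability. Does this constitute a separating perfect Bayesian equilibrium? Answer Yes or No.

Under these beliefs, the certificate earns wage 21 and no certificate earns wage 10.
High-ability: the certificate nets 21 − 4 = 17; no certificate nets 10. High-ability prefers the certificate.
Low-ability: the certificate nets 21 − 9 = 12; no certificate nets 10. Low-ability would deviate to the certificate.
Low-ability has a profitable deviation, so the profile is not an equilibrium.

No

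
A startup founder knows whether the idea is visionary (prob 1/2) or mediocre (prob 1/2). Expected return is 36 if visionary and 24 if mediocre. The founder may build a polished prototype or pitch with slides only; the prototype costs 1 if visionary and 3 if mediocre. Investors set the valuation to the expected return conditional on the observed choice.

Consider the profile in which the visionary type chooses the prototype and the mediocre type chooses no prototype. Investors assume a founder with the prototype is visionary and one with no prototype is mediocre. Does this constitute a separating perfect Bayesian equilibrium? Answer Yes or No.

No

Under these beliefs, the prototype earns valuation 36 and no prototype earns valuation 24.
visionary: the prototype nets 36 − 1 = 35; no prototype nets 24. visionary prefers the prototype.
mediocre: the prototype nets 36 − 3 = 33; no prototype nets 24. mediocre would deviate to the prototype.
mediocre has a profitable deviation, so the profile is not an equilibrium.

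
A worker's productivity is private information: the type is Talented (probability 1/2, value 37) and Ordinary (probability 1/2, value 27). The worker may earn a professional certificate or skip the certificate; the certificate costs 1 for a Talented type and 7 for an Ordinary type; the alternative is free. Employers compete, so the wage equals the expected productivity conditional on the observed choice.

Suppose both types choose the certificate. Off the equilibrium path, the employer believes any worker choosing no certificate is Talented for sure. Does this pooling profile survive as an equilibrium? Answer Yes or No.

No

On path, the employer holds the prior and pays 1/2·37 + 1/2·27 = 32. Off path (no certificate), believing Talented, it pays 37.
Talented: the certificate nets 32 − 1 = 31; no certificate nets 37. Talented would deviate.
Ordinary: the certificate nets 32 − 7 = 25; no certificate nets 37. Ordinary would deviate.
A type deviates, so pooling fails.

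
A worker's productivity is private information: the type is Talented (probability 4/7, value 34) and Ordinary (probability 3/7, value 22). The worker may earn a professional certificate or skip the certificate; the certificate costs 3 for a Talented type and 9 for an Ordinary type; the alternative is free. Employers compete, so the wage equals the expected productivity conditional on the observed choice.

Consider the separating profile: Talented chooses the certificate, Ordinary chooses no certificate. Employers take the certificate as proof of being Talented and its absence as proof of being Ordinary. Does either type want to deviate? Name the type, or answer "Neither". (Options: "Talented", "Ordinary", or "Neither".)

Ordinary

The certificate pays 34; no certificate pays 22.
Talented: assigned the certificate, nets 34 − 3 = 31; deviating to no certificate nets 22.
Ordinary: assigned no certificate, nets 22; deviating to the certificate nets 34 − 9 = 25.
The Ordinary type gains 3 by deviating.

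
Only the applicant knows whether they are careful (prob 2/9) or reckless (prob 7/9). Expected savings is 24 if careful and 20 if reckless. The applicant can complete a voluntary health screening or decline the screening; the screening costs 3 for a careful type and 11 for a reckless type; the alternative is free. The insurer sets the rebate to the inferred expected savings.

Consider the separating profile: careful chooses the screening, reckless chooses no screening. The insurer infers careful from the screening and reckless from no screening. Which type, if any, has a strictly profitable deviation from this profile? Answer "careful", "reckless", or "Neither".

The screening pays 24; no screening pays 20.
careful: assigned the screening, nets 24 − 3 = 21; deviating to no screening nets 20.
reckless: assigned no screening, nets 20; deviating to the screening nets 24 − 11 = 13.
Both types strictly prefer their assigned action; no profitable deviation.

Neither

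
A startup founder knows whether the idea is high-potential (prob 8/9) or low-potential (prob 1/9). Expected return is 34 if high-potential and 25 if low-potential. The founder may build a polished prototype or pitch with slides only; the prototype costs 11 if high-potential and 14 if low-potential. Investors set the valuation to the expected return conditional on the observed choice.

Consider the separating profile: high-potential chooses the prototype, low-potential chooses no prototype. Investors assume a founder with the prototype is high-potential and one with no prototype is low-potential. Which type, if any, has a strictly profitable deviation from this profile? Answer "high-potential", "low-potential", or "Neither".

high-potential

The prototype pays 34; no prototype pays 25.
high-potential: assigned the prototype, nets 34 − 11 = 23; deviating to no prototype nets 25.
low-potential: assigned no prototype, nets 25; deviating to the prototype nets 34 − 14 = 20.
The high-potential type gains 2 by deviating.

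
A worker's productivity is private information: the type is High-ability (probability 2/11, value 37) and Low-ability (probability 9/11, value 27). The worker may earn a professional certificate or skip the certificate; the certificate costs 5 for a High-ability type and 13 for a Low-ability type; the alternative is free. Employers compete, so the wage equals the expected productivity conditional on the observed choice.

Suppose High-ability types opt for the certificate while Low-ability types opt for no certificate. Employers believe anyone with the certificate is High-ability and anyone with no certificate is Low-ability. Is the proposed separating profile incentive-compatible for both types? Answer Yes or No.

Yes

Under these beliefs, the certificate earns wage 37 and no certificate earns wage 27.
High-ability: the certificate nets 37 − 5 = 32; no certificate nets 27. High-ability prefers the certificate.
Low-ability: the certificate nets 37 − 13 = 24; no certificate nets 27. Low-ability prefers no certificate.
Neither type deviates, so the separating profile is an equilibrium.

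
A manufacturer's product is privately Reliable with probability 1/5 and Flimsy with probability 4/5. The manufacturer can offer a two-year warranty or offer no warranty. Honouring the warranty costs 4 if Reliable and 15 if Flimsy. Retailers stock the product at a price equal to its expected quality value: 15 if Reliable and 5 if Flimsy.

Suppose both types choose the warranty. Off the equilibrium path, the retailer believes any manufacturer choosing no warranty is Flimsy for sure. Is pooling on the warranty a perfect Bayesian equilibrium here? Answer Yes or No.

On path, the retailer holds the prior and pays 1/5·15 + 4/5·5 = 7. Off path (no warranty), believing Flimsy, it pays 5.
Reliable: the warranty nets 7 − 4 = 3; no warranty nets 5. Reliable would deviate.
Flimsy: the warranty nets 7 − 15 = -8; no warranty nets 5. Flimsy would deviate.
A type deviates, so pooling fails.

No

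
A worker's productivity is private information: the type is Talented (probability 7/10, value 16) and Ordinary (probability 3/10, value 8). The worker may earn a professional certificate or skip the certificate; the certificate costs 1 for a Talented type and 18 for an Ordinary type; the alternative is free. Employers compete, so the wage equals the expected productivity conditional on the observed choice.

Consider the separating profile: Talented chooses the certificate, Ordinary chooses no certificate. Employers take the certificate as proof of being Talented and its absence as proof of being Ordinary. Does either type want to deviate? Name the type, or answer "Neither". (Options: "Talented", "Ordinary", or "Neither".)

The certificate pays 16; no certificate pays 8.
Talented: assigned the certificate, nets 16 − 1 = 15; deviating to no certificate nets 8.
Ordinary: assigned no certificate, nets 8; deviating to the certificate nets 16 − 18 = -2.
Both types strictly prefer their assigned action; no profitable deviation.

Neither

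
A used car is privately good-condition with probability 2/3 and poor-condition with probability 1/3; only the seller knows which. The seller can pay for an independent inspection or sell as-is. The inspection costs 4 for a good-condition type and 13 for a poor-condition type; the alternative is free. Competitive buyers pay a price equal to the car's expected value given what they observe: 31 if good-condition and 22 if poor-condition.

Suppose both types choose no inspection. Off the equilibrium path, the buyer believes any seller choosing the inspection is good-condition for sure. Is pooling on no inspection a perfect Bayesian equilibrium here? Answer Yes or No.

Yes

On path, the buyer holds the prior and pays 2/3·31 + 1/3·22 = 28. Off path (the inspection), believing good-condition, it pays 31.
good-condition: no inspection nets 28; the inspection nets 31 − 4 = 27. good-condition stays.
poor-condition: no inspection nets 28; the inspection nets 31 − 13 = 18. poor-condition stays.
No type deviates, so pooling is sustained.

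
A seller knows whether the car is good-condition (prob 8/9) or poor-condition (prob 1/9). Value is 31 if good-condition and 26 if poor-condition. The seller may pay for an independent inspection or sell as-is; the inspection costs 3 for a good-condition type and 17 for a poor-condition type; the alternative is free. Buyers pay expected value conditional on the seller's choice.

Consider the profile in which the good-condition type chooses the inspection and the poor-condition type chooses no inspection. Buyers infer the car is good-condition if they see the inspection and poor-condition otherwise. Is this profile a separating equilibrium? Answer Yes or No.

Under these beliefs, the inspection earns price 31 and no inspection earns price 26.
good-condition: the inspection nets 31 − 3 = 28; no inspection nets 26. good-condition prefers the inspection.
poor-condition: the inspection nets 31 − 17 = 14; no inspection nets 26. poor-condition prefers no inspection.
Neither type deviates, so the separating profile is an equilibrium.

Yes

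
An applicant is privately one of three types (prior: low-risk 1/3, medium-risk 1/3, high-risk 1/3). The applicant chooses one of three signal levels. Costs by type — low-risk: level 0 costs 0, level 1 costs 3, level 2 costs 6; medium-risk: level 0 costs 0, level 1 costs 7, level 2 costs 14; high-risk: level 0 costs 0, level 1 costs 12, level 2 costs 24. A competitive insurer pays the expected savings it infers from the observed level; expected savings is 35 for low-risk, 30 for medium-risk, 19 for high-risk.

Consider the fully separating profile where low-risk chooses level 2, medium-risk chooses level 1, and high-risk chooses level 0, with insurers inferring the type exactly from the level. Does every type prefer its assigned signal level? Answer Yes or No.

Yes

Separating rebates: level 2 → 35, level 1 → 30, level 0 → 19.
low-risk (assigned level 2): level 0: 19 − 0 = 19; level 1: 30 − 3 = 27; level 2: 35 − 6 = 29. low-risk stays.
medium-risk (assigned level 1): level 0: 19 − 0 = 19; level 1: 30 − 7 = 23; level 2: 35 − 14 = 21. medium-risk stays.
high-risk (assigned level 0): level 0: 19 − 0 = 19; level 1: 30 − 12 = 18; level 2: 35 − 24 = 11. high-risk stays.
Every type prefers its assigned level; separation holds.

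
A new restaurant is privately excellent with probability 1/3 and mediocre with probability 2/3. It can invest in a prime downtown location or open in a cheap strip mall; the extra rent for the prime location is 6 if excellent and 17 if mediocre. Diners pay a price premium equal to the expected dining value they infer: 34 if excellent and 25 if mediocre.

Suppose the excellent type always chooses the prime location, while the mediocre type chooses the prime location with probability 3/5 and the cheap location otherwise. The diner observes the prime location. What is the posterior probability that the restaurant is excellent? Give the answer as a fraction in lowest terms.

P(the prime location) = (1/3)·1 + (2/3)·(3/5) = 11/15.
By Bayes' rule, P(excellent | the prime location) = (1/3) / (11/15) = 5/11.

5/11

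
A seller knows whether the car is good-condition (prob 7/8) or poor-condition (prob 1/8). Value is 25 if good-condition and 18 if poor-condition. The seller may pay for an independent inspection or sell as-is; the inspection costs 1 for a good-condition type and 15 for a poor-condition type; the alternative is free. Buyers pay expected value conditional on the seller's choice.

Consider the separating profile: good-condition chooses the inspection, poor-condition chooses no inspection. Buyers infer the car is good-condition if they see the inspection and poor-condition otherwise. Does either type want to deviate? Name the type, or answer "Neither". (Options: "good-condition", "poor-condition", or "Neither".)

Neither

The inspection pays 25; no inspection pays 18.
good-condition: assigned the inspection, nets 25 − 1 = 24; deviating to no inspection nets 18.
poor-condition: assigned no inspection, nets 18; deviating to the inspection nets 25 − 15 = 10.
Both types strictly prefer their assigned action; no profitable deviation.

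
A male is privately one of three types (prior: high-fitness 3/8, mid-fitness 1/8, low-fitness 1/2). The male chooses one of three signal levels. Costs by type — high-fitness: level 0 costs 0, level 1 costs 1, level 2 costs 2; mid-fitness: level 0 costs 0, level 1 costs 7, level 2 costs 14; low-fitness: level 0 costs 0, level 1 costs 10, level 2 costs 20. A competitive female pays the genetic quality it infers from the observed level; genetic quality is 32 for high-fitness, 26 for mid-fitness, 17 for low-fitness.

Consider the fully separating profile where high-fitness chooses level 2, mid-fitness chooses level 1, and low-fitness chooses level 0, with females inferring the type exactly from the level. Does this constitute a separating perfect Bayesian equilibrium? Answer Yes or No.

Yes

Separating mating payoffs: level 2 → 32, level 1 → 26, level 0 → 17.
high-fitness (assigned level 2): level 0: 17 − 0 = 17; level 1: 26 − 1 = 25; level 2: 32 − 2 = 30. high-fitness stays.
mid-fitness (assigned level 1): level 0: 17 − 0 = 17; level 1: 26 − 7 = 19; level 2: 32 − 14 = 18. mid-fitness stays.
low-fitness (assigned level 0): level 0: 17 − 0 = 17; level 1: 26 − 10 = 16; level 2: 32 − 20 = 12. low-fitness stays.
Every type prefers its assigned level; separation holds.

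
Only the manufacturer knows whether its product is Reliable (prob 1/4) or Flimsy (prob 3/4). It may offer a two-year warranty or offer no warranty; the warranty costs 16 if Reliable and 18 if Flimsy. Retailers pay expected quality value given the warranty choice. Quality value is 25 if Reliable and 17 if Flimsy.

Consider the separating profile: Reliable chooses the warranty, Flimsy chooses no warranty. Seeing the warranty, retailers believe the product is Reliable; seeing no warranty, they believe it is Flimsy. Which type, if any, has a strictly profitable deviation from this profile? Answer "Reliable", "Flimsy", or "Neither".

The warranty pays 25; no warranty pays 17.
Reliable: assigned the warranty, nets 25 − 16 = 9; deviating to no warranty nets 17.
Flimsy: assigned no warranty, nets 17; deviating to the warranty nets 25 − 18 = 7.
The Reliable type gains 8 by deviating.

Reliable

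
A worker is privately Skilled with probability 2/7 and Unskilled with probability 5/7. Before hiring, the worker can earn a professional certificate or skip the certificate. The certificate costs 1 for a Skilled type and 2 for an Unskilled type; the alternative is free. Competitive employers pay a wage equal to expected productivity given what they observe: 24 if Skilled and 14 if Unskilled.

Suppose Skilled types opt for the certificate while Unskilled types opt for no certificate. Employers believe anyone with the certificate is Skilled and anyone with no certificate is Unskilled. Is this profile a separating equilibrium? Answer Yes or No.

No

Under these beliefs, the certificate earns wage 24 and no certificate earns wage 14.
Skilled: the certificate nets 24 − 1 = 23; no certificate nets 14. Skilled prefers the certificate.
Unskilled: the certificate nets 24 − 2 = 22; no certificate nets 14. Unskilled would deviate to the certificate.
Unskilled has a profitable deviation, so the profile is not an equilibrium.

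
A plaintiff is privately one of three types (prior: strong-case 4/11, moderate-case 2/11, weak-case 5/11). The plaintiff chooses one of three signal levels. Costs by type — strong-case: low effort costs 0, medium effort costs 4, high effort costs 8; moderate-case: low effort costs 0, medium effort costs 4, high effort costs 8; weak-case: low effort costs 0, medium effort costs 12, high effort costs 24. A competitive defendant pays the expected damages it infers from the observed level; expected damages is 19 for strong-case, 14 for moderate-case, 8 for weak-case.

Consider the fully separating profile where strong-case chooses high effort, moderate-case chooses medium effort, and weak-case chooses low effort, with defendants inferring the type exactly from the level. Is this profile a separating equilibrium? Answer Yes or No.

No

Separating settlements: high effort → 19, medium effort → 14, low effort → 8.
strong-case (assigned high effort): low effort: 8 − 0 = 8; medium effort: 14 − 4 = 10; high effort: 19 − 8 = 11. strong-case stays.
moderate-case (assigned medium effort): low effort: 8 − 0 = 8; medium effort: 14 − 4 = 10; high effort: 19 − 8 = 11. moderate-case prefers high effort.
weak-case (assigned low effort): low effort: 8 − 0 = 8; medium effort: 14 − 12 = 2; high effort: 19 − 24 = -5. weak-case stays.
At least one type deviates; the separating profile fails.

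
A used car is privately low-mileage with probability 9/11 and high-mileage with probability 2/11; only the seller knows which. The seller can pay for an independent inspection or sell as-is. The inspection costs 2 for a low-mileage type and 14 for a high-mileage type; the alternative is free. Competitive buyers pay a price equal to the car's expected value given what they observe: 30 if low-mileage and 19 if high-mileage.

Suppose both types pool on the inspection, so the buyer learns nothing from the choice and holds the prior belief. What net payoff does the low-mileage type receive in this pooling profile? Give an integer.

Pooled price = 9/11·30 + 2/11·19 = 28.
low-mileage pays cost 2 for the inspection, so net payoff = 28 − 2 = 26.

26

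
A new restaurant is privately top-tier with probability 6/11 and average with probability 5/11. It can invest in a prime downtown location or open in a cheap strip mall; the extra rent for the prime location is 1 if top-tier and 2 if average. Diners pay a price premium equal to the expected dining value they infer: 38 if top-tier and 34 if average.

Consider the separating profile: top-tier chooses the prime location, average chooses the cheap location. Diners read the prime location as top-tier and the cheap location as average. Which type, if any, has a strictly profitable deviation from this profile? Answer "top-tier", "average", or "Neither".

The prime location pays 38; the cheap location pays 34.
top-tier: assigned the prime location, nets 38 − 1 = 37; deviating to the cheap location nets 34.
average: assigned the cheap location, nets 34; deviating to the prime location nets 38 − 2 = 36.
The average type gains 2 by deviating.

average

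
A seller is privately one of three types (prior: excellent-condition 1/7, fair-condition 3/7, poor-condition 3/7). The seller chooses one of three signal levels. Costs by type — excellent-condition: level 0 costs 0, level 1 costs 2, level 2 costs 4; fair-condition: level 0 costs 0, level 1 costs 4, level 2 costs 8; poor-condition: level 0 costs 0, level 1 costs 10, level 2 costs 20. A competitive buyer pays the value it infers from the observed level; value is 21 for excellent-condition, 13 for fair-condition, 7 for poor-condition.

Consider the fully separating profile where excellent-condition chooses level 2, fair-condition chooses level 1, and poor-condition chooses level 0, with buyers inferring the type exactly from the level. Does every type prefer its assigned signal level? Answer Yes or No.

No

Separating prices: level 2 → 21, level 1 → 13, level 0 → 7.
excellent-condition (assigned level 2): level 0: 7 − 0 = 7; level 1: 13 − 2 = 11; level 2: 21 − 4 = 17. excellent-condition stays.
fair-condition (assigned level 1): level 0: 7 − 0 = 7; level 1: 13 − 4 = 9; level 2: 21 − 8 = 13. fair-condition prefers level 2.
poor-condition (assigned level 0): level 0: 7 − 0 = 7; level 1: 13 − 10 = 3; level 2: 21 − 20 = 1. poor-condition stays.
At least one type deviates; the separating profile fails.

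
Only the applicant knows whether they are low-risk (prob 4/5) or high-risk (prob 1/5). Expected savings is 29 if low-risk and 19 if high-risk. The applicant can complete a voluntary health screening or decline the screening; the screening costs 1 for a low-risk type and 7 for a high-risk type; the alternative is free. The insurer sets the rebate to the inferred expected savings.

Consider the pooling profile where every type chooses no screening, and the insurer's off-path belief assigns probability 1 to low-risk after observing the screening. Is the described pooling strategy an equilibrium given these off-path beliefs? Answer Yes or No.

On path, the insurer holds the prior and pays 4/5·29 + 1/5·19 = 27. Off path (the screening), believing low-risk, it pays 29.
low-risk: no screening nets 27; the screening nets 29 − 1 = 28. low-risk would deviate.
high-risk: no screening nets 27; the screening nets 29 − 7 = 22. high-risk stays.
A type deviates, so pooling fails.

No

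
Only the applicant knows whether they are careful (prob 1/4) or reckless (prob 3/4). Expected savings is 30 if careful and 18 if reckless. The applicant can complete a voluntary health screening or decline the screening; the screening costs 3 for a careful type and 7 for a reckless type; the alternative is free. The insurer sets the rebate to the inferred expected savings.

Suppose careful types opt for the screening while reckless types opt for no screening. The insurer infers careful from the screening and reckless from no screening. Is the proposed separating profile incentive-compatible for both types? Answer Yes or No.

No

Under these beliefs, the screening earns rebate 30 and no screening earns rebate 18.
careful: the screening nets 30 − 3 = 27; no screening nets 18. careful prefers the screening.
reckless: the screening nets 30 − 7 = 23; no screening nets 18. reckless would deviate to the screening.
reckless has a profitable deviation, so the profile is not an equilibrium.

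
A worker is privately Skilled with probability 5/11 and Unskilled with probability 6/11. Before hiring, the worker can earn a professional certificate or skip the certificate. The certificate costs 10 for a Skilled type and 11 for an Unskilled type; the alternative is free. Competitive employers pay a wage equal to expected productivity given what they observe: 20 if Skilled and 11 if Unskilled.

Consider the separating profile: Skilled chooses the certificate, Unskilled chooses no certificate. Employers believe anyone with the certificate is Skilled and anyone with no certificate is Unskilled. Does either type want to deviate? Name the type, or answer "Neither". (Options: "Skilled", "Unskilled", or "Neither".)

Skilled

The certificate pays 20; no certificate pays 11.
Skilled: assigned the certificate, nets 20 − 10 = 10; deviating to no certificate nets 11.
Unskilled: assigned no certificate, nets 11; deviating to the certificate nets 20 − 11 = 9.
The Skilled type gains 1 by deviating.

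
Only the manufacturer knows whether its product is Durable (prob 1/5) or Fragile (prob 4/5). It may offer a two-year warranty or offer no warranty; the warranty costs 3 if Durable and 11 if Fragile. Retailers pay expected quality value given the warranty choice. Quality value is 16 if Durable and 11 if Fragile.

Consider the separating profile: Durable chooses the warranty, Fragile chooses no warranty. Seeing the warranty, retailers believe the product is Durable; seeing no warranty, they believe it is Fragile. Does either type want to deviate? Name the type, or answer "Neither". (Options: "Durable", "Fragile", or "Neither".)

The warranty pays 16; no warranty pays 11.
Durable: assigned the warranty, nets 16 − 3 = 13; deviating to no warranty nets 11.
Fragile: assigned no warranty, nets 11; deviating to the warranty nets 16 − 11 = 5.
Both types strictly prefer their assigned action; no profitable deviation.

Neither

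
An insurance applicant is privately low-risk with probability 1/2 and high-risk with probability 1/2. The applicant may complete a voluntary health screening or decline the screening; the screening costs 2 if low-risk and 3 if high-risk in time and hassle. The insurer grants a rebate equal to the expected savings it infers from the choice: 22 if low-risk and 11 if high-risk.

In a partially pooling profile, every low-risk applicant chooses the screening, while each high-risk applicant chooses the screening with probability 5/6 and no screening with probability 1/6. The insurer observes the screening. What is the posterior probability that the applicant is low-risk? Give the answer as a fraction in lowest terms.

P(the screening) = (1/2)·1 + (1/2)·(5/6) = 11/12.
By Bayes' rule, P(low-risk | the screening) = (1/2) / (11/12) = 6/11.

6/11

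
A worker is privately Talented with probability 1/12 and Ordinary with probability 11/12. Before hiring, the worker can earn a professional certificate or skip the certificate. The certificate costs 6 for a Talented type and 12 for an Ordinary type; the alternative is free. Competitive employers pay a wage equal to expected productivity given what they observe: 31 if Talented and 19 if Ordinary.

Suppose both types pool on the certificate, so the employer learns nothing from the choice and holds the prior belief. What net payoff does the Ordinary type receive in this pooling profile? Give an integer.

8

Pooled wage = 1/12·31 + 11/12·19 = 20.
Ordinary pays cost 12 for the certificate, so net payoff = 20 − 12 = 8.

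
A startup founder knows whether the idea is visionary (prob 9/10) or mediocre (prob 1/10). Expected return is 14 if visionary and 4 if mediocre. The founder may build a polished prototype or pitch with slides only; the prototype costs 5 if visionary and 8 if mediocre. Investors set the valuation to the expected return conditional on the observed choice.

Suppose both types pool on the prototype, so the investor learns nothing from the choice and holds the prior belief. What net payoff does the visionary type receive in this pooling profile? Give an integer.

8

Pooled valuation = 9/10·14 + 1/10·4 = 13.
visionary pays cost 5 for the prototype, so net payoff = 13 − 5 = 8.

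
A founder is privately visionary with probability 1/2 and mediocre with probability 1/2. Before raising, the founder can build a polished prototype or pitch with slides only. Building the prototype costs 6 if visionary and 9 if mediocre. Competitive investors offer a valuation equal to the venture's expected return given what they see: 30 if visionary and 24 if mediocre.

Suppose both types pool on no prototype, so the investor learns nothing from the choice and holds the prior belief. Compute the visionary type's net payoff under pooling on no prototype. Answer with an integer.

Pooled valuation = 1/2·30 + 1/2·24 = 27.
visionary pays no cost for no prototype, so net payoff = 27.

27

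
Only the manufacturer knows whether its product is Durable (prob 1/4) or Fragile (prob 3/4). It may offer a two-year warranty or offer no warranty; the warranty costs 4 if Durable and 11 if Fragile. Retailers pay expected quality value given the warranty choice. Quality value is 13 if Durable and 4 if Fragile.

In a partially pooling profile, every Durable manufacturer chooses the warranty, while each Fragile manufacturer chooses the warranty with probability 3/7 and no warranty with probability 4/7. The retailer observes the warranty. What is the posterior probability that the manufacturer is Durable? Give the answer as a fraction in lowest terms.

7/16

P(the warranty) = (1/4)·1 + (3/4)·(3/7) = 4/7.
By Bayes' rule, P(Durable | the warranty) = (1/4) / (4/7) = 7/16.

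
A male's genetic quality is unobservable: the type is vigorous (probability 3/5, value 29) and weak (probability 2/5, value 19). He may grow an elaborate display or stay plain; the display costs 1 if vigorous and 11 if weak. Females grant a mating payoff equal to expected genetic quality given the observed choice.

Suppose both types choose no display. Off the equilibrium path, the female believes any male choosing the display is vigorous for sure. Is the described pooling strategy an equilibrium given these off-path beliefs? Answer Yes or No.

On path, the female holds the prior and pays 3/5·29 + 2/5·19 = 25. Off path (the display), believing vigorous, it pays 29.
vigorous: no display nets 25; the display nets 29 − 1 = 28. vigorous would deviate.
weak: no display nets 25; the display nets 29 − 11 = 18. weak stays.
A type deviates, so pooling fails.

No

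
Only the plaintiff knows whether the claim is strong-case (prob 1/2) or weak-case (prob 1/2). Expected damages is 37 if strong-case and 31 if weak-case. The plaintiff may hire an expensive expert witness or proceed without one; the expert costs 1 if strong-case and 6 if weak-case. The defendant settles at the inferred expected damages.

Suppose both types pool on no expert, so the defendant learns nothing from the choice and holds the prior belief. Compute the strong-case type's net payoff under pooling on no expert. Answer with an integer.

Pooled settlement = 1/2·37 + 1/2·31 = 34.
strong-case pays no cost for no expert, so net payoff = 34.

34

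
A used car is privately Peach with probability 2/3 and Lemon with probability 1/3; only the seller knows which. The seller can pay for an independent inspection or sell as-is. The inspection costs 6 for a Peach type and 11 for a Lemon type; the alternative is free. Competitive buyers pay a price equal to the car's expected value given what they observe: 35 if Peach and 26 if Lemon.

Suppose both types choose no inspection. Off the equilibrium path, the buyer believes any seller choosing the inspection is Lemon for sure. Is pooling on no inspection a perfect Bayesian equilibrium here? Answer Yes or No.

Yes

On path, the buyer holds the prior and pays 2/3·35 + 1/3·26 = 32. Off path (the inspection), believing Lemon, it pays 26.
Peach: no inspection nets 32; the inspection nets 26 − 6 = 20. Peach stays.
Lemon: no inspection nets 32; the inspection nets 26 − 11 = 15. Lemon stays.
No type deviates, so pooling is sustained.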